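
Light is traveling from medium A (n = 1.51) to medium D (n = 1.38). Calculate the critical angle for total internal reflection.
θc = arcsin(n₂/n₁) = 66.05°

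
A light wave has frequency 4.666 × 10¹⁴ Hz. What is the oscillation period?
T = 1/f = 2.143 × 10⁻¹⁵ s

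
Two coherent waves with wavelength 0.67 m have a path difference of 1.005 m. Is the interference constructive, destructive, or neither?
destructive — path difference = 1.5λ, an odd multiple of λ/2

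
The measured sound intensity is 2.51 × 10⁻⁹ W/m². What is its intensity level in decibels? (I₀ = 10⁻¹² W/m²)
β = 10·log₁₀(I/I₀) = 34 dB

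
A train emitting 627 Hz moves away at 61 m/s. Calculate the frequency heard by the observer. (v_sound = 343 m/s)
f_obs = f·v/(v + v_s) = 532.3 Hz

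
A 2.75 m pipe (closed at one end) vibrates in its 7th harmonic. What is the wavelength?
λₙ = 4L/n = 1.571 m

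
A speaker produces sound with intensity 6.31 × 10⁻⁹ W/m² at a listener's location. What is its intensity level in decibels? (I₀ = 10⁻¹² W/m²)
β = 10·log₁₀(I/I₀) = 38 dB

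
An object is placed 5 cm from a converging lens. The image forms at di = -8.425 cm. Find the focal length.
1/f = 1/do + 1/di → f = 12.3 cm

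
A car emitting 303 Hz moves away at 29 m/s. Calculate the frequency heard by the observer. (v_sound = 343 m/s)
f_obs = f·v/(v + v_s) = 279.4 Hz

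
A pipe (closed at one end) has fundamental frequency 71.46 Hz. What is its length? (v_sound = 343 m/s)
L = v/(4f₁) = 1.2 m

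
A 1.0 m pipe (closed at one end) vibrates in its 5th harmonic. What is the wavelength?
λₙ = 4L/n = 0.8 m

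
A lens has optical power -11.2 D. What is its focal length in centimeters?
f = 1/P = -8.929 cm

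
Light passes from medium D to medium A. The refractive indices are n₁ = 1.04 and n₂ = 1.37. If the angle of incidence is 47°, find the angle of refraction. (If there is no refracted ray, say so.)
sin θ₂ = (n₁/n₂)·sin θ₁ = 0.5552 → θ₂ = 33.72°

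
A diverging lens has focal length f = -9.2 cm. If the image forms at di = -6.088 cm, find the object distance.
1/do = 1/f − 1/di → do = 18 cm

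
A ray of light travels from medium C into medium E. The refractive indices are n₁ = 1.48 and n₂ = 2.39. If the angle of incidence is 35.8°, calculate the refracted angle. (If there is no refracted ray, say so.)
sin θ₂ = (n₁/n₂)·sin θ₁ = 0.3622 → θ₂ = 21.24°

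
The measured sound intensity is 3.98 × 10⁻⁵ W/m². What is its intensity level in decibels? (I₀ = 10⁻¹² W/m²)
β = 10·log₁₀(I/I₀) = 76 dB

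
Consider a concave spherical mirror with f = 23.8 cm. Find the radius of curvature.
R = 2|f| = 47.6 cm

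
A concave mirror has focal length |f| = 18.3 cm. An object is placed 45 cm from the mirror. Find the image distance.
f = +18.3 cm (concave); 1/di = 1/f − 1/do → di = 30.84 cm (real image, in front of mirror)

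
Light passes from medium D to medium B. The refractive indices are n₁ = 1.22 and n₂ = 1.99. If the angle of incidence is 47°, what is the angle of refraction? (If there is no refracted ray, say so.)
sin θ₂ = (n₁/n₂)·sin θ₁ = 0.4484 → θ₂ = 26.64°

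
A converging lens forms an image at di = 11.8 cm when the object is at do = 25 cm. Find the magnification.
M = −di/do = -0.472 (inverted image)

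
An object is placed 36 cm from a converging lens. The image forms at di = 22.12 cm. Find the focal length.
1/f = 1/do + 1/di → f = 13.7 cm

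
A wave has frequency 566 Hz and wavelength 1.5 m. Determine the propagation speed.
v = fλ = 849 m/s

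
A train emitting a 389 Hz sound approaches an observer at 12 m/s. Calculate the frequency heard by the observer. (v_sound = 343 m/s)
f_obs = f·v/(v − v_s) = 403.1 Hz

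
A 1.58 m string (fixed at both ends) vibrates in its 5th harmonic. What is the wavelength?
λₙ = 2L/n = 0.632 m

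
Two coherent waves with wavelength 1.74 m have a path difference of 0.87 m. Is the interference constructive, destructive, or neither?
destructive — path difference = 0.5λ, an odd multiple of λ/2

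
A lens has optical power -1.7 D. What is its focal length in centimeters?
f = 1/P = -58.82 cm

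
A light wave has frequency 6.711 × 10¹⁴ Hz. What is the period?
T = 1/f = 1.490 × 10⁻¹⁵ s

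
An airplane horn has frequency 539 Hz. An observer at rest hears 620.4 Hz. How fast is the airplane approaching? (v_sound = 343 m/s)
v_s = v·(1 − f/f_obs) = 45 m/s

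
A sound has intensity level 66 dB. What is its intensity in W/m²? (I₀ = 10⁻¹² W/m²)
I = I₀·10^(β/10) = 3.98 × 10⁻⁶ W/m²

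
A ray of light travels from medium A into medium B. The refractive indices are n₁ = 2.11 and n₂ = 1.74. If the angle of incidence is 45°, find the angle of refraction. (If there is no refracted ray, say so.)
sin θ₂ = (n₁/n₂)·sin θ₁ = 0.8575 → θ₂ = 59.03°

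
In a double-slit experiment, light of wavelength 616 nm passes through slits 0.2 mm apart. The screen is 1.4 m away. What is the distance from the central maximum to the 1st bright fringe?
y = mλL/d = 4.312 mm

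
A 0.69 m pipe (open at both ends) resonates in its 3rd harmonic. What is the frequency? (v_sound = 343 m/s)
fₙ = nv/(2L) = 745.7 Hz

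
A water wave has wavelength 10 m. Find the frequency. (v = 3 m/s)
f = v/λ = 0.3 Hz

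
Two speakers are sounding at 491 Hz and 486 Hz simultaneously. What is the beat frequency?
5 Hz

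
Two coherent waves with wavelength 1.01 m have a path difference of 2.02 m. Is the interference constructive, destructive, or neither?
constructive — path difference = 2λ, a whole number of wavelengths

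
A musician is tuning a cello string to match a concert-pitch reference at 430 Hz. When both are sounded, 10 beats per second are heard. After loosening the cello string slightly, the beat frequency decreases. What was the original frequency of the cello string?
440 Hz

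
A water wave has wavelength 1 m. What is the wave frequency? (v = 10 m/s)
f = v/λ = 10 Hz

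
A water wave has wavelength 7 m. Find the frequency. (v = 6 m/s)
f = v/λ = 0.8571 Hz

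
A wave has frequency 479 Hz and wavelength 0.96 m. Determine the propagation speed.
v = fλ = 459.8 m/s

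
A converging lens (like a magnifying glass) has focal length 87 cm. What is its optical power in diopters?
P = 1/f = 1.149 D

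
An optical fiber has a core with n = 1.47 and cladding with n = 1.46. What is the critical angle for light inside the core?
θc = arcsin(n_cladding/n_core) = 83.31°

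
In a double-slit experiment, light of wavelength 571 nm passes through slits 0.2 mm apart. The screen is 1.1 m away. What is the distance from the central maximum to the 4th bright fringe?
y = mλL/d = 12.56 mm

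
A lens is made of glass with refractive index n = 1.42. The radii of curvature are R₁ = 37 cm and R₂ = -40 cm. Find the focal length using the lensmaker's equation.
1/f = (n − 1)(1/R₁ − 1/R₂) → f = 45.76 cm (converging lens)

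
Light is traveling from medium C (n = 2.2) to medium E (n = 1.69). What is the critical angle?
θc = arcsin(n₂/n₁) = 50.19°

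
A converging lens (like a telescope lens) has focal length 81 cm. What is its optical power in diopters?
P = 1/f = 1.235 D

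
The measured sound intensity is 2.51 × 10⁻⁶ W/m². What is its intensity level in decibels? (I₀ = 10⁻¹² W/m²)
β = 10·log₁₀(I/I₀) = 64 dB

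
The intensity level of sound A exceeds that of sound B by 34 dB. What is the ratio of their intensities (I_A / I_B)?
I_A/I_B = 10^(Δβ/10) = 2512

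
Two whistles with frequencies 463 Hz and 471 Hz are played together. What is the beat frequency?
8 Hz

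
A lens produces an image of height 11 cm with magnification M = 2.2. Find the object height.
ho = |hi|/|M| = 5 cm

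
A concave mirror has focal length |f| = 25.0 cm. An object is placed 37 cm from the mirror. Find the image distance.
f = +25.0 cm (concave); 1/di = 1/f − 1/do → di = 77.08 cm (real image, in front of mirror)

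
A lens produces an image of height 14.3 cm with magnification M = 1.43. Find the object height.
ho = |hi|/|M| = 10 cm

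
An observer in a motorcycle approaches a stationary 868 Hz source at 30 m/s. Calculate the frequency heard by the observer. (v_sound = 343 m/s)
f_obs = f·(v + v_o)/v = 943.9 Hz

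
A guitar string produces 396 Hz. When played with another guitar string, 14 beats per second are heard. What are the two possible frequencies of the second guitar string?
f₂ = 396 ± 14 Hz → 410 Hz or 382 Hz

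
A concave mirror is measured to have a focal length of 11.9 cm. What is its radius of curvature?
R = 2|f| = 23.8 cm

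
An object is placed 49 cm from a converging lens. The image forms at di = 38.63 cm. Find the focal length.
1/f = 1/do + 1/di → f = 21.6 cm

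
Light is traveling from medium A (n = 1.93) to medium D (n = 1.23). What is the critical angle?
θc = arcsin(n₂/n₁) = 39.59°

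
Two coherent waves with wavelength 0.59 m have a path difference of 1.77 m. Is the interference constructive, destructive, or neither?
constructive — path difference = 3λ, a whole number of wavelengths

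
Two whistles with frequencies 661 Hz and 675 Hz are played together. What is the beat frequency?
14 Hz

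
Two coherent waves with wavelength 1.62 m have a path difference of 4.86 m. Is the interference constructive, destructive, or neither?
constructive — path difference = 3λ, a whole number of wavelengths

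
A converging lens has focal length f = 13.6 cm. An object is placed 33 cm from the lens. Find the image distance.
1/di = 1/f − 1/do → di = 23.13 cm (real image)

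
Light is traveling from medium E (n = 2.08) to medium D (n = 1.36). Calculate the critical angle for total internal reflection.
θc = arcsin(n₂/n₁) = 40.83°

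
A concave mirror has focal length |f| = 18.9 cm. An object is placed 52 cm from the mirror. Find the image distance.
f = +18.9 cm (concave); 1/di = 1/f − 1/do → di = 29.69 cm (real image, in front of mirror)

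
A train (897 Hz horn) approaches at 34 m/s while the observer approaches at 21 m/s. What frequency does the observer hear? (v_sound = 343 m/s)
f_obs = f·(v + v_o)/(v − v_s) = 1057 Hz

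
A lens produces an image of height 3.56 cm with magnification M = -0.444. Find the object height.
ho = |hi|/|M| = 8.018 cm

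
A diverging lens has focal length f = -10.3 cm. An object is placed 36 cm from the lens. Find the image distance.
1/di = 1/f − 1/do → di = -8.009 cm (virtual image)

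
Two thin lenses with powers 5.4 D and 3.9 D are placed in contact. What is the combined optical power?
P_total = P₁ + P₂ = 9.3 D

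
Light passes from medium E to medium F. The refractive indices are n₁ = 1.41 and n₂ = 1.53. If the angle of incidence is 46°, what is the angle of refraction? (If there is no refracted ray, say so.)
sin θ₂ = (n₁/n₂)·sin θ₁ = 0.6629 → θ₂ = 41.52°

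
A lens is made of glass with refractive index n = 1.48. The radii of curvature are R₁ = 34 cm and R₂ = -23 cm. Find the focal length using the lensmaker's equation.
1/f = (n − 1)(1/R₁ − 1/R₂) → f = 28.58 cm (converging lens)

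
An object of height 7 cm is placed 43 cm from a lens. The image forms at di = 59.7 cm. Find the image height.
hi = (-di/do) × ho = -9.719 cm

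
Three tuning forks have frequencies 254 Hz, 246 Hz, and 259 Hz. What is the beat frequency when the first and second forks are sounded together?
8 Hz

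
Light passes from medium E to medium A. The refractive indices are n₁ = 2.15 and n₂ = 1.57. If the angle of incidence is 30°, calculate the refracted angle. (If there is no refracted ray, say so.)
sin θ₂ = (n₁/n₂)·sin θ₁ = 0.6847 → θ₂ = 43.21°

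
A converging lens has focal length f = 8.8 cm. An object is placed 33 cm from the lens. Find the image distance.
1/di = 1/f − 1/do → di = 12 cm (real image)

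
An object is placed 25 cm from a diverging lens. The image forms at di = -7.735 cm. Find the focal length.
1/f = 1/do + 1/di → f = -11.2 cm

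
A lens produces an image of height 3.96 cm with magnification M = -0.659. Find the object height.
ho = |hi|/|M| = 6.009 cm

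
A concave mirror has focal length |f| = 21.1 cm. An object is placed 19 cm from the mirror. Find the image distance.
f = +21.1 cm (concave); 1/di = 1/f − 1/do → di = -190.9 cm (virtual image, behind mirror)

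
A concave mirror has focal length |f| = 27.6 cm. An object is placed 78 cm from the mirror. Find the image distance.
f = +27.6 cm (concave); 1/di = 1/f − 1/do → di = 42.71 cm (real image, in front of mirror)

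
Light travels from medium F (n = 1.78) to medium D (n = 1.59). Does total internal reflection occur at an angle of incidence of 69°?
θc = arcsin(n₂/n₁) = 63.29°; 69° > θc, so yes — total internal reflection.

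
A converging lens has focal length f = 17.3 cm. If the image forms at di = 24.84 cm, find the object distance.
1/do = 1/f − 1/di → do = 56.99 cm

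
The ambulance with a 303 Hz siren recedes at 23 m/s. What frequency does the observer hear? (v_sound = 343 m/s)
f_obs = f·v/(v + v_s) = 284 Hz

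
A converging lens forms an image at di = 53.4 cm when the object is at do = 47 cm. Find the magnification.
M = −di/do = -1.136 (inverted image)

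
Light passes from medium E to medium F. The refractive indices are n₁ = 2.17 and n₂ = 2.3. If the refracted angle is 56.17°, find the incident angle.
sin θ₁ = (n₂/n₁)·sin θ₂ → θ₁ = 61.7°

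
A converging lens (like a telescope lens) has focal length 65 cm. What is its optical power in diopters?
P = 1/f = 1.538 D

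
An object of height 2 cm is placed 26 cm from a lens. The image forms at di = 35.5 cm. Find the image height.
hi = (-di/do) × ho = -2.731 cm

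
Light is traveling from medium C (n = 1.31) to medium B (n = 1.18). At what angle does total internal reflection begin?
θc = arcsin(n₂/n₁) = 64.26°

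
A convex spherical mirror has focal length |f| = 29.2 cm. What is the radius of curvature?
R = 2|f| = 58.4 cm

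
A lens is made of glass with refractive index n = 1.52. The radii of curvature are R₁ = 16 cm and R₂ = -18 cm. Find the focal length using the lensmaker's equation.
1/f = (n − 1)(1/R₁ − 1/R₂) → f = 16.29 cm (converging lens)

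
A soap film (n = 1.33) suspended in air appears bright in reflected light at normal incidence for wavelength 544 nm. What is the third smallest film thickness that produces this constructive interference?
2nt = (m − ½)λ with m = 3 → t = (m − ½)λ/(2n) = 511.3 nm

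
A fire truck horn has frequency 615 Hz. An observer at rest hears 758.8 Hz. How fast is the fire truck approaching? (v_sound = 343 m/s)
v_s = v·(1 − f/f_obs) = 65 m/s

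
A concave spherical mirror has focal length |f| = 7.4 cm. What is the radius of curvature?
R = 2|f| = 14.8 cm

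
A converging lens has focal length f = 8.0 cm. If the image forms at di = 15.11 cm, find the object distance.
1/do = 1/f − 1/di → do = 17 cm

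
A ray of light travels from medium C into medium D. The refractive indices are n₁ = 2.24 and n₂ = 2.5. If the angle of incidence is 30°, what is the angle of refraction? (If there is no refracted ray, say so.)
sin θ₂ = (n₁/n₂)·sin θ₁ = 0.448 → θ₂ = 26.62°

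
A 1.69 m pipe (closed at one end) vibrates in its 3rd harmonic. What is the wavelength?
λₙ = 4L/n = 2.253 m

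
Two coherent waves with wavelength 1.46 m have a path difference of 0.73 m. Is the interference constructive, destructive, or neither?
destructive — path difference = 0.5λ, an odd multiple of λ/2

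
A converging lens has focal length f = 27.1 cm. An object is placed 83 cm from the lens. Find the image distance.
1/di = 1/f − 1/do → di = 40.24 cm (real image)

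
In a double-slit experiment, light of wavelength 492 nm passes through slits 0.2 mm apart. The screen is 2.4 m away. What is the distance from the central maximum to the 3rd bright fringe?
y = mλL/d = 17.71 mm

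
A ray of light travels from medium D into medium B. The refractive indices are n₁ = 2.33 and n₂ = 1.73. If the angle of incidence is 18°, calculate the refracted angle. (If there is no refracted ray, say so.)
sin θ₂ = (n₁/n₂)·sin θ₁ = 0.4162 → θ₂ = 24.59°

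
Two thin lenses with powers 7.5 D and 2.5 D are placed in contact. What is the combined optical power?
P_total = P₁ + P₂ = 10.0 D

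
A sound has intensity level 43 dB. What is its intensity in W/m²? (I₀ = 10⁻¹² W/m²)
I = I₀·10^(β/10) = 2.00 × 10⁻⁸ W/m²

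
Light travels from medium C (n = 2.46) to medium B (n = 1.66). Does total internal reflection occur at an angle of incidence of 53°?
θc = arcsin(n₂/n₁) = 42.44°; 53° > θc, so yes — total internal reflection.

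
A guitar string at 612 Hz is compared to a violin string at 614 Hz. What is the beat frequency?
2 Hz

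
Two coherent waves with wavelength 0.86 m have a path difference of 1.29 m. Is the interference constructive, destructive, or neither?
destructive — path difference = 1.5λ, an odd multiple of λ/2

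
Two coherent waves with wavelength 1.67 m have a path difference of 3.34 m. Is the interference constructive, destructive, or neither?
constructive — path difference = 2λ, a whole number of wavelengths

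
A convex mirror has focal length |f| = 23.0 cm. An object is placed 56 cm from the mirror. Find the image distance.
f = −23.0 cm (convex); 1/di = 1/f − 1/do → di = -16.3 cm (virtual image, behind mirror)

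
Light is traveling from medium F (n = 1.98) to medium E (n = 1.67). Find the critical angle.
θc = arcsin(n₂/n₁) = 57.5°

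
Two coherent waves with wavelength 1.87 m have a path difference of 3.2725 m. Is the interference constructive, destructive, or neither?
neither (partial) — path difference = 1.75λ, neither a whole number of wavelengths nor an odd multiple of λ/2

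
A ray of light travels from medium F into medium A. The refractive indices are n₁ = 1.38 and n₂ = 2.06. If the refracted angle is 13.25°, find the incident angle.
sin θ₁ = (n₂/n₁)·sin θ₂ → θ₁ = 20.01°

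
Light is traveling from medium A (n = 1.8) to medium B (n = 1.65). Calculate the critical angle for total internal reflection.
θc = arcsin(n₂/n₁) = 66.44°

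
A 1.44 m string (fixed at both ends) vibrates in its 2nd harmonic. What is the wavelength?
λₙ = 2L/n = 1.44 m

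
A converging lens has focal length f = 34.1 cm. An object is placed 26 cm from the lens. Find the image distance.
1/di = 1/f − 1/do → di = -109.5 cm (virtual image)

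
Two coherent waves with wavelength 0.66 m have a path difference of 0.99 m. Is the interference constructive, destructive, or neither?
destructive — path difference = 1.5λ, an odd multiple of λ/2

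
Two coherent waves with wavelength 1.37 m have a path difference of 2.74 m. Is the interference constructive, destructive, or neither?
constructive — path difference = 2λ, a whole number of wavelengths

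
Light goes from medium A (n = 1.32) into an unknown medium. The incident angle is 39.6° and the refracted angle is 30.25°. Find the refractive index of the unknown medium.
n₂ = n₁·sin θ₁ / sin θ₂ = 1.67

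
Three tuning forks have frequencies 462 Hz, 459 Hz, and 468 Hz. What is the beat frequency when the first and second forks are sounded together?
3 Hz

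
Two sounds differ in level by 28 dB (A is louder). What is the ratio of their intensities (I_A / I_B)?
I_A/I_B = 10^(Δβ/10) = 631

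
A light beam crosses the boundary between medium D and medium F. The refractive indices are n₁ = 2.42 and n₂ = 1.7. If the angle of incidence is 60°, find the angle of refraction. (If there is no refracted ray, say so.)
sin θ₂ = (n₁/n₂)·sin θ₁ = 1.233 > 1, so there is no refracted ray — the light undergoes total internal reflection.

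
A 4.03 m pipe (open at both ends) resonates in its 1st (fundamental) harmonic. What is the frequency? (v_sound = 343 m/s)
fₙ = nv/(2L) = 42.56 Hz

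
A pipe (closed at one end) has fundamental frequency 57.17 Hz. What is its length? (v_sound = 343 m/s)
L = v/(4f₁) = 1.5 m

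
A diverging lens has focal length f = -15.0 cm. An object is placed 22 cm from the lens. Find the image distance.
1/di = 1/f − 1/do → di = -8.919 cm (virtual image)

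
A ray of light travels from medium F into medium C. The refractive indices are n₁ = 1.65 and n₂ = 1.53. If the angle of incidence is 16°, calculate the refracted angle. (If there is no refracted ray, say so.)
sin θ₂ = (n₁/n₂)·sin θ₁ = 0.2973 → θ₂ = 17.29°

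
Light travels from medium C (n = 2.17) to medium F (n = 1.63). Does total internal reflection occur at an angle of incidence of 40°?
θc = arcsin(n₂/n₁) = 48.69°; 40° < θc, so no — the ray refracts.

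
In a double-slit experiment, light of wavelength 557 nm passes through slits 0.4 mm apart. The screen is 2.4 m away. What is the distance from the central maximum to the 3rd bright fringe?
y = mλL/d = 10.03 mm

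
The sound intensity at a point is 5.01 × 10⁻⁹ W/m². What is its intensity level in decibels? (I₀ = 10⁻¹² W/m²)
β = 10·log₁₀(I/I₀) = 37 dB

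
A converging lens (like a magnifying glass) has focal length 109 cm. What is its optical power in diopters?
P = 1/f = 0.9174 D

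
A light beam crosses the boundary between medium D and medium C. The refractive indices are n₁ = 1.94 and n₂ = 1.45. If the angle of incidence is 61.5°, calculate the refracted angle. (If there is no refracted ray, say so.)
sin θ₂ = (n₁/n₂)·sin θ₁ = 1.176 > 1, so there is no refracted ray — the light undergoes total internal reflection.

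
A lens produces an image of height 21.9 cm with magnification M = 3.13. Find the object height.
ho = |hi|/|M| = 6.997 cm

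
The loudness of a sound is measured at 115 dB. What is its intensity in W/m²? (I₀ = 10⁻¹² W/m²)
I = I₀·10^(β/10) = 3.16 × 10⁻¹ W/m²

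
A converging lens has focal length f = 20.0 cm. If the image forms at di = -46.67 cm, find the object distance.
1/do = 1/f − 1/di → do = 14 cm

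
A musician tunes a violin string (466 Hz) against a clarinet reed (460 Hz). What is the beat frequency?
6 Hz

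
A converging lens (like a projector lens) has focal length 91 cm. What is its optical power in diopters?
P = 1/f = 1.099 D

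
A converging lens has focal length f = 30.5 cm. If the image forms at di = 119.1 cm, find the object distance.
1/do = 1/f − 1/di → do = 41 cm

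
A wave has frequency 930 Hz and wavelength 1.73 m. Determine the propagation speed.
v = fλ = 1609 m/s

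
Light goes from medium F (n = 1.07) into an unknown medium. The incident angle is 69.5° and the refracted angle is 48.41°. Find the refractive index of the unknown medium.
n₂ = n₁·sin θ₁ / sin θ₂ = 1.34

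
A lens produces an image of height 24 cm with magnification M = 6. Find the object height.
ho = |hi|/|M| = 4 cm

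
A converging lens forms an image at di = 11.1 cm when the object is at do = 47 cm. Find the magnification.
M = −di/do = -0.2362 (inverted image)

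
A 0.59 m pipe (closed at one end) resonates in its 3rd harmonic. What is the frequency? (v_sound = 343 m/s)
fₙ = nv/(4L) = 436 Hz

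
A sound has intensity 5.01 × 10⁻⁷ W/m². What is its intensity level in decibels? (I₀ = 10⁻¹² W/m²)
β = 10·log₁₀(I/I₀) = 57 dB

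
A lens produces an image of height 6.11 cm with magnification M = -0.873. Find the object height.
ho = |hi|/|M| = 6.999 cm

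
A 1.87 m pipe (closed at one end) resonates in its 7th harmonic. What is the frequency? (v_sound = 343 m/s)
fₙ = nv/(4L) = 321 Hz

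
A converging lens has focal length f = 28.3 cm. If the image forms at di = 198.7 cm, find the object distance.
1/do = 1/f − 1/di → do = 33 cm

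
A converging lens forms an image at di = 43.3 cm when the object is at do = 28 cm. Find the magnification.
M = −di/do = -1.546 (inverted image)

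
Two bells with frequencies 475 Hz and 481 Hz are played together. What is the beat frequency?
6 Hz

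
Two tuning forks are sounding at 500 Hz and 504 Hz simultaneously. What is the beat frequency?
4 Hz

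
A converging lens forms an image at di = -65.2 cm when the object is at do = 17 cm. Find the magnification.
M = −di/do = 3.835 (upright image)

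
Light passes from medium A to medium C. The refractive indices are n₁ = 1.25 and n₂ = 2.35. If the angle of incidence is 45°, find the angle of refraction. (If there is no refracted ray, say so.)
sin θ₂ = (n₁/n₂)·sin θ₁ = 0.3761 → θ₂ = 22.09°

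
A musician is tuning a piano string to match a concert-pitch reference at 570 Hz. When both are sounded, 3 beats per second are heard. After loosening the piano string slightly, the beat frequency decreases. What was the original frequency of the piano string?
573 Hz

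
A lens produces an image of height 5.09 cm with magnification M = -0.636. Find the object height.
ho = |hi|/|M| = 8.003 cm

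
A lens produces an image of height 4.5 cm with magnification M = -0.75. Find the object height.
ho = |hi|/|M| = 6 cm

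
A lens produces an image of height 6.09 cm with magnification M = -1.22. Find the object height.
ho = |hi|/|M| = 4.992 cm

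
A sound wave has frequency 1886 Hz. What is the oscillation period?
T = 1/f = 5.302 × 10⁻⁴ s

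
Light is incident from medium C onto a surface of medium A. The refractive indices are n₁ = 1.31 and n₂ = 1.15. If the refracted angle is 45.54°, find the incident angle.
sin θ₁ = (n₂/n₁)·sin θ₂ → θ₁ = 38.8°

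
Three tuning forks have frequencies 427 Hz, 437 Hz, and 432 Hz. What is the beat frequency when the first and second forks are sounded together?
10 Hz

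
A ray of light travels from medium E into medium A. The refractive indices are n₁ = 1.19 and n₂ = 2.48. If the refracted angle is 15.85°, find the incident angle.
sin θ₁ = (n₂/n₁)·sin θ₂ → θ₁ = 34.69°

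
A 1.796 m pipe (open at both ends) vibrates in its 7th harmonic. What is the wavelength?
λₙ = 2L/n = 0.5131 m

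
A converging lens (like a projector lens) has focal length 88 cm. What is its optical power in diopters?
P = 1/f = 1.136 D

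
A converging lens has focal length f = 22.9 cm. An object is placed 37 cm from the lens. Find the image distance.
1/di = 1/f − 1/do → di = 60.09 cm (real image)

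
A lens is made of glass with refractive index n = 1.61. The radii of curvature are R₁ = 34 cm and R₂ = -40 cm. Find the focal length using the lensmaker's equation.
1/f = (n − 1)(1/R₁ − 1/R₂) → f = 30.13 cm (converging lens)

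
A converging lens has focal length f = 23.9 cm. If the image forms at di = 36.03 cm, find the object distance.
1/do = 1/f − 1/di → do = 70.99 cm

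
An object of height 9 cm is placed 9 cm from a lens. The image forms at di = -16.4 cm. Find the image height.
hi = (-di/do) × ho = 16.4 cm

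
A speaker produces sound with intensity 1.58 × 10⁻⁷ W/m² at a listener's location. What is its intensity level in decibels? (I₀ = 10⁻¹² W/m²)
β = 10·log₁₀(I/I₀) = 51.99 dB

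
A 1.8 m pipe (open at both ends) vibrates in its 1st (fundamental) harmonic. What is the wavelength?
λₙ = 2L/n = 3.6 m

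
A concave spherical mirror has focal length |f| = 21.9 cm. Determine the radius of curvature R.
R = 2|f| = 43.8 cm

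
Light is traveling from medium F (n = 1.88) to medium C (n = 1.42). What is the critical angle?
θc = arcsin(n₂/n₁) = 49.05°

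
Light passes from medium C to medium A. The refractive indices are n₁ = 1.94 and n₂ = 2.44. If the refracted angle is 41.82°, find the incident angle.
sin θ₁ = (n₂/n₁)·sin θ₂ → θ₁ = 57°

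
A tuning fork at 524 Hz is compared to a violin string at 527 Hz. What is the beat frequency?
3 Hz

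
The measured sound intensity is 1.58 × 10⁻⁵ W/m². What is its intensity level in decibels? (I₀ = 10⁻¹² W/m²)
β = 10·log₁₀(I/I₀) = 71.99 dB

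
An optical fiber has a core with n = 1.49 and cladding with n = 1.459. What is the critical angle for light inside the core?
θc = arcsin(n_cladding/n_core) = 78.29°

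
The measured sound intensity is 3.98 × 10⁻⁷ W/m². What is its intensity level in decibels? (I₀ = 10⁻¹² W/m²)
β = 10·log₁₀(I/I₀) = 56 dB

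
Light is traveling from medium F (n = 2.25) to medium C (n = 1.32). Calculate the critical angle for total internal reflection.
θc = arcsin(n₂/n₁) = 35.92°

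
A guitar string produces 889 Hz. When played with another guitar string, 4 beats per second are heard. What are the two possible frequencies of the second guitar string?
f₂ = 889 ± 4 Hz → 893 Hz or 885 Hz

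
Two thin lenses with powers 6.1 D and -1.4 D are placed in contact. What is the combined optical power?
P_total = P₁ + P₂ = 4.7 D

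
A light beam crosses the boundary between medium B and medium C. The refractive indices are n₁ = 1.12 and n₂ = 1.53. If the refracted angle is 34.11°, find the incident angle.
sin θ₁ = (n₂/n₁)·sin θ₂ → θ₁ = 50°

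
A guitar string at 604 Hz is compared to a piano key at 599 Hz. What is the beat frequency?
5 Hz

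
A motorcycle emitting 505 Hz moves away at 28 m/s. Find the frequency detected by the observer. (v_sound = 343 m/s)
f_obs = f·v/(v + v_s) = 466.9 Hz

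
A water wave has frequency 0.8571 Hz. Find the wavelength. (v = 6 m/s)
λ = v/f = 7 m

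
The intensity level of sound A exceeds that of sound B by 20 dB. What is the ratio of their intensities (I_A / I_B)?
I_A/I_B = 10^(Δβ/10) = 100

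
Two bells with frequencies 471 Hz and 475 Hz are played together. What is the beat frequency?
4 Hz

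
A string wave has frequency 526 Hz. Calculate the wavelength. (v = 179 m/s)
λ = v/f = 0.3403 m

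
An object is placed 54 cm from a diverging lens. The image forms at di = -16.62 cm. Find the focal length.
1/f = 1/do + 1/di → f = -24.01 cm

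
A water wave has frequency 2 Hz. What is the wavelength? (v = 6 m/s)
λ = v/f = 3 m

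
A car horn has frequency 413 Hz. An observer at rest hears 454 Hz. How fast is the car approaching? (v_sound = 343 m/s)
v_s = v·(1 − f/f_obs) = 30.98 m/s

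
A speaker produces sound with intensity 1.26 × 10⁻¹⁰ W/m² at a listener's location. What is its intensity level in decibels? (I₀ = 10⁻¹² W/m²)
β = 10·log₁₀(I/I₀) = 21 dB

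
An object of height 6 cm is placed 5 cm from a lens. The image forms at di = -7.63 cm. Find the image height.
hi = (-di/do) × ho = 9.156 cm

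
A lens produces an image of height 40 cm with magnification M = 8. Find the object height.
ho = |hi|/|M| = 5 cm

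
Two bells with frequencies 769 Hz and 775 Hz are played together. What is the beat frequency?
6 Hz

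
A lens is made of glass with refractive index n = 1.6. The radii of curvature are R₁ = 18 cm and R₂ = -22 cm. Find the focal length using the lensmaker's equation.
1/f = (n − 1)(1/R₁ − 1/R₂) → f = 16.5 cm (converging lens)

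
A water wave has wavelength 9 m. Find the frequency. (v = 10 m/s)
f = v/λ = 1.111 Hz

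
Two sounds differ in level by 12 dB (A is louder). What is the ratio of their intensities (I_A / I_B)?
I_A/I_B = 10^(Δβ/10) = 15.85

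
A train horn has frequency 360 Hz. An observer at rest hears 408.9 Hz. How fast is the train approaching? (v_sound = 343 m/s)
v_s = v·(1 − f/f_obs) = 41.02 m/s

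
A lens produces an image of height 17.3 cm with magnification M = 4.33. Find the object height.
ho = |hi|/|M| = 3.995 cm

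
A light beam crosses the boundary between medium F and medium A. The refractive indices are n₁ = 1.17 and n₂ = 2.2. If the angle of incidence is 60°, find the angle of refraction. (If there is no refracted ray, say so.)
sin θ₂ = (n₁/n₂)·sin θ₁ = 0.4606 → θ₂ = 27.42°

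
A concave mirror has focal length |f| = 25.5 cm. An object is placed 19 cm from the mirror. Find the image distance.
f = +25.5 cm (concave); 1/di = 1/f − 1/do → di = -74.54 cm (virtual image, behind mirror)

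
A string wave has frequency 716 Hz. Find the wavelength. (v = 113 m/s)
λ = v/f = 0.1578 m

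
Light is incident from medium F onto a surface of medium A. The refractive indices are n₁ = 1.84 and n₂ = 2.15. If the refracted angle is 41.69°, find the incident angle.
sin θ₁ = (n₂/n₁)·sin θ₂ → θ₁ = 51°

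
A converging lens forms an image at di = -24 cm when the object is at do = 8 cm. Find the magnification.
M = −di/do = 3 (upright image)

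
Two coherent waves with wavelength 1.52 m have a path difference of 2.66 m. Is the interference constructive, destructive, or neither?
neither (partial) — path difference = 1.75λ, neither a whole number of wavelengths nor an odd multiple of λ/2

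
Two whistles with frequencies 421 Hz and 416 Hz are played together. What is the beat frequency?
5 Hz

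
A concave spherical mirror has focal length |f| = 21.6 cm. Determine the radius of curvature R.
R = 2|f| = 43.2 cm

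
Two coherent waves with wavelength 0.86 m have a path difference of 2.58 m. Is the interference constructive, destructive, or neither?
constructive — path difference = 3λ, a whole number of wavelengths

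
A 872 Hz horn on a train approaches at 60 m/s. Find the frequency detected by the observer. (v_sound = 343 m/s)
f_obs = f·v/(v − v_s) = 1057 Hz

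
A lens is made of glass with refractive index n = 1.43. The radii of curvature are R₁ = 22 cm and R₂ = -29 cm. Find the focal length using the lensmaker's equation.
1/f = (n − 1)(1/R₁ − 1/R₂) → f = 29.09 cm (converging lens)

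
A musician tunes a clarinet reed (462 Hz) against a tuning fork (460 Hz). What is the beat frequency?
2 Hz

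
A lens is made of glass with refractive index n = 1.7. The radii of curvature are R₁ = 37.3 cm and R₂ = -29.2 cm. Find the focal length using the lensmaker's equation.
1/f = (n − 1)(1/R₁ − 1/R₂) → f = 23.4 cm (converging lens)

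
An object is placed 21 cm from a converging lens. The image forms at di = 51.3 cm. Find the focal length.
1/f = 1/do + 1/di → f = 14.9 cm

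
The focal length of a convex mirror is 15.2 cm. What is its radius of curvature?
R = 2|f| = 30.4 cm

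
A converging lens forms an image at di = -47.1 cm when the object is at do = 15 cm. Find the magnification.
M = −di/do = 3.14 (upright image)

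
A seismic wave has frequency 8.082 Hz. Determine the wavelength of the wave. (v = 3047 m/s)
λ = v/f = 377 m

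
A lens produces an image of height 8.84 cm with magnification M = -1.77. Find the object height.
ho = |hi|/|M| = 4.994 cm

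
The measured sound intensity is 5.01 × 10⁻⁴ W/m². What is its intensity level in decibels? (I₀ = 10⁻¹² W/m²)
β = 10·log₁₀(I/I₀) = 87 dB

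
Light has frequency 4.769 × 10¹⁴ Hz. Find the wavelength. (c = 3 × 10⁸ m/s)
λ = c/f = 629.1 nm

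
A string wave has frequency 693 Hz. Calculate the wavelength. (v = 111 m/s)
λ = v/f = 0.1602 m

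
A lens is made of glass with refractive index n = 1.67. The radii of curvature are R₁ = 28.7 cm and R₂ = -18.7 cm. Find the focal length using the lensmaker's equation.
1/f = (n − 1)(1/R₁ − 1/R₂) → f = 16.9 cm (converging lens)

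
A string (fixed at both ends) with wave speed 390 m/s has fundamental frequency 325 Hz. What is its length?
L = v/(2f₁) = 0.6 m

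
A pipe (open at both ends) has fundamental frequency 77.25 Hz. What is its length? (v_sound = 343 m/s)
L = v/(2f₁) = 2.22 m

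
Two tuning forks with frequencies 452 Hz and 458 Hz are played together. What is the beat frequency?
6 Hz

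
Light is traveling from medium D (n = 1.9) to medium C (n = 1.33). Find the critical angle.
θc = arcsin(n₂/n₁) = 44.43°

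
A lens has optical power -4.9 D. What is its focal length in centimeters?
f = 1/P = -20.41 cm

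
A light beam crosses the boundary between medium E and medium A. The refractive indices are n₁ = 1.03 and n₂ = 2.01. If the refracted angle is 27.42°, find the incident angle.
sin θ₁ = (n₂/n₁)·sin θ₂ → θ₁ = 63.98°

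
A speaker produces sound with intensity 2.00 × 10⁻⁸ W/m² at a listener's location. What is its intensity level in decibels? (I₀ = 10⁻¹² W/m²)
β = 10·log₁₀(I/I₀) = 43.01 dB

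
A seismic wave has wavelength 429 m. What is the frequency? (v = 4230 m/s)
f = v/λ = 9.86 Hz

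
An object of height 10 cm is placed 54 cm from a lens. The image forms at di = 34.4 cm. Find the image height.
hi = (-di/do) × ho = -6.37 cm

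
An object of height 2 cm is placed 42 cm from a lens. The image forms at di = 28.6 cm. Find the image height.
hi = (-di/do) × ho = -1.362 cm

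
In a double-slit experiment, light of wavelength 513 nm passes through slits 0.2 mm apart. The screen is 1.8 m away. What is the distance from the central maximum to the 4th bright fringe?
y = mλL/d = 18.47 mm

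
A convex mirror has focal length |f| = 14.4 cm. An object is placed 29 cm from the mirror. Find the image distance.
f = −14.4 cm (convex); 1/di = 1/f − 1/do → di = -9.622 cm (virtual image, behind mirror)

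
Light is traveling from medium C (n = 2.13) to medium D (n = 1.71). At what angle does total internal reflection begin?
θc = arcsin(n₂/n₁) = 53.4°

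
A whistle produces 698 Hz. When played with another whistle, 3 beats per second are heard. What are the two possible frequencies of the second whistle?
f₂ = 698 ± 3 Hz → 701 Hz or 695 Hz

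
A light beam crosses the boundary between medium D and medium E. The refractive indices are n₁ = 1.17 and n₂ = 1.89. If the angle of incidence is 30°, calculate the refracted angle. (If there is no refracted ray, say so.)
sin θ₂ = (n₁/n₂)·sin θ₁ = 0.3095 → θ₂ = 18.03°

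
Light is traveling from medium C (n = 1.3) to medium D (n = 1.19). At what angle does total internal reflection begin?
θc = arcsin(n₂/n₁) = 66.26°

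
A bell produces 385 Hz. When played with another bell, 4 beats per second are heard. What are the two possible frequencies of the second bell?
f₂ = 385 ± 4 Hz → 389 Hz or 381 Hz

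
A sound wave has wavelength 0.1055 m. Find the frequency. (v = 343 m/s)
f = v/λ = 3251 Hz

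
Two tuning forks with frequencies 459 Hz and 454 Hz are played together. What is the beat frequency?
5 Hz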